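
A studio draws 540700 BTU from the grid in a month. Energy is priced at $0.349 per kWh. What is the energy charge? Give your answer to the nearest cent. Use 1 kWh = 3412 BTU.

540700 BTU × (0.00029308 kWh/BTU) = 158.5 kWh
Cost = 158.5 kWh × $0.349/kWh = $55.31

$55.31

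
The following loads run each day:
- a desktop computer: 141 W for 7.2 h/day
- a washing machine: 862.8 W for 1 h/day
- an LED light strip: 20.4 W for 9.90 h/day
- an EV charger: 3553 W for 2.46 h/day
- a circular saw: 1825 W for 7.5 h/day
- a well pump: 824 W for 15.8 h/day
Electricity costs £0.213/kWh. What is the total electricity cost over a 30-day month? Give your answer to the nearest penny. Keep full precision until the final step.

desktop computer: 141 W × 7.2 h × 30 d = 30,456 Wh = 30.46 kWh
washing machine: 862.8 W × 1 h × 30 d = 25,884 Wh = 25.88 kWh
LED light strip: 20.4 W × 9.90 h × 30 d = 6,059 Wh = 6.059 kWh
EV charger: 3553 W × 2.46 h × 30 d = 262,211 Wh = 262.2 kWh
circular saw: 1825 W × 7.5 h × 30 d = 410,625 Wh = 410.6 kWh
well pump: 824 W × 15.8 h × 30 d = 390,576 Wh = 390.6 kWh
Total energy = 30.46 + 25.88 + 6.059 + 262.2 + 410.6 + 390.6 = 1,126 kWh
Cost = 1,126 kWh × £0.213 = £239.80

£239.80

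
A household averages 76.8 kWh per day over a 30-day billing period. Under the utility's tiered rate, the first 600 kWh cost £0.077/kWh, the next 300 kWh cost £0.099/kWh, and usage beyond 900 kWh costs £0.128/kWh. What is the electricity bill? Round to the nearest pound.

£256

Usage = 76.8 kWh/day × 30 days = 2304 kWh
First 600 kWh × £0.077 = £46.20
Next 300 kWh × £0.099 = £29.70
Remaining 1404 kWh × £0.128 = £179.71
Total = £255.61 ≈ £256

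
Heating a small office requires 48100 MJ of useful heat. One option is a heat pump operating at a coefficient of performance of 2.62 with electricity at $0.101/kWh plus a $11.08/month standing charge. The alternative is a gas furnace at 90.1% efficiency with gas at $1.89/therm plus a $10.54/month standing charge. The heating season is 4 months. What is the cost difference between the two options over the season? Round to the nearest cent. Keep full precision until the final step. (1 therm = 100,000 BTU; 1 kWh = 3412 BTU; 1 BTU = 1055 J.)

Heat load = 48100 MJ = 48,100,000,000 J / 1055 = 45,592,417 BTU
Gas: input = 45,592,417 / 0.901 = 50,602,017 BTU = 506 therm → 506 × $1.89 = $956.38; + 4 × $10.54 standing = $998.54
Heat pump: 45,592,417 BTU / 3412 = 13,360 kWh heat; / 2.62 = 5,100 kWh in → × $0.101 = $515.11; + 4 × $11.08 standing = $559.43
Difference = |$998.54 − $559.43| = $439.10

$439.10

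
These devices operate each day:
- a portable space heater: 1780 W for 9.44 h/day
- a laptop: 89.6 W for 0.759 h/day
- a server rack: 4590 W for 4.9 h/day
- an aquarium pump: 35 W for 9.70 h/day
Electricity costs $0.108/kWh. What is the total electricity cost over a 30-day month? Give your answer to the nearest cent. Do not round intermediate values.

$128.63

portable space heater: 1780 W × 9.44 h × 30 d = 504,096 Wh = 504.1 kWh
laptop: 89.6 W × 0.759 h × 30 d = 2,040 Wh = 2.04 kWh
server rack: 4590 W × 4.9 h × 30 d = 674,730 Wh = 674.7 kWh
aquarium pump: 35 W × 9.70 h × 30 d = 10,185 Wh = 10.19 kWh
Total energy = 504.1 + 2.04 + 674.7 + 10.19 = 1,191 kWh
Cost = 1,191 kWh × $0.108 = $128.63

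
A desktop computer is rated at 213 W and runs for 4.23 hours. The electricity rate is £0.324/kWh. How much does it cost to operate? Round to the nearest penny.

Energy = 213 W × 4.23 h = 901 Wh = 0.901 kWh
Cost = 0.901 kWh × £0.324/kWh = £0.29

£0.29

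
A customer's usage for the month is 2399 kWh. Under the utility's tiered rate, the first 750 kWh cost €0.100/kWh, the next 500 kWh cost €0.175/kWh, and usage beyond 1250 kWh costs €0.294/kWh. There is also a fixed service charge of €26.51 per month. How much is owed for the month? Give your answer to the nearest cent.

First 750 kWh × €0.100 = €75.00
Next 500 kWh × €0.175 = €87.50
Remaining 1149 kWh × €0.294 = €337.81
Energy charge = €500.31; + service €26.51 = €526.82

€526.82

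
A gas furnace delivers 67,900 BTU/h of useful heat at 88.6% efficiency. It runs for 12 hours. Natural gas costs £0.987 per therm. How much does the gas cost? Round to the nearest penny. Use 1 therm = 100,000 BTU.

Heat delivered = 67,900 BTU/h × 12 h = 814,800 BTU
Gas input = 814,800 / 0.886 = 919,639 BTU
= 919,639 / 100,000 = 9.196 therm
Cost = 9.196 × £0.987/therm = £9.08

£9.08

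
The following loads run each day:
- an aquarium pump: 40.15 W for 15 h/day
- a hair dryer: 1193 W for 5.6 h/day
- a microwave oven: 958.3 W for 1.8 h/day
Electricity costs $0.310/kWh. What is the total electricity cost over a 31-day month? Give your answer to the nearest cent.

aquarium pump: 40.15 W × 15 h × 31 d = 18,670 Wh = 18.67 kWh
hair dryer: 1193 W × 5.6 h × 31 d = 207,105 Wh = 207.1 kWh
microwave oven: 958.3 W × 1.8 h × 31 d = 53,473 Wh = 53.47 kWh
Total energy = 18.67 + 207.1 + 53.47 = 279.2 kWh
Cost = 279.2 kWh × $0.310 = $86.57

$86.57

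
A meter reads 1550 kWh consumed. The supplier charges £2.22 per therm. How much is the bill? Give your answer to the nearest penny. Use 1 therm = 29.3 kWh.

1550 kWh × (0.03413 therm/kWh) = 52.9 therm
Cost = 52.9 therm × £2.22/therm = £117.44

£117.44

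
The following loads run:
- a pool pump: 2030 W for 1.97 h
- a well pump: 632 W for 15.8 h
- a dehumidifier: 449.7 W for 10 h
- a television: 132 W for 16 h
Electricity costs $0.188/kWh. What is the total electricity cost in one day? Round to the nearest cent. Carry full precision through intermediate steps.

pool pump: 2030 W × 1.97 h = 3,999 Wh = 3.999 kWh
well pump: 632 W × 15.8 h = 9,986 Wh = 9.986 kWh
dehumidifier: 449.7 W × 10 h = 4,497 Wh = 4.497 kWh
television: 132 W × 16 h = 2,112 Wh = 2.112 kWh
Total energy = 3.999 + 9.986 + 4.497 + 2.112 = 20.59 kWh
Cost = 20.59 kWh × $0.188 = $3.87

$3.87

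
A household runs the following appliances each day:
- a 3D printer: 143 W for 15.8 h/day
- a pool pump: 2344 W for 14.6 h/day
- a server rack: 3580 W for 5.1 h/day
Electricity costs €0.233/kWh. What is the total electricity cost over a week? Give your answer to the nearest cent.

€89.28

3D printer: 143 W × 15.8 h × 7 d = 15,816 Wh = 15.82 kWh
pool pump: 2344 W × 14.6 h × 7 d = 239,557 Wh = 239.6 kWh
server rack: 3580 W × 5.1 h × 7 d = 127,806 Wh = 127.8 kWh
Total energy = 15.82 + 239.6 + 127.8 = 383.2 kWh
Cost = 383.2 kWh × €0.233 = €89.28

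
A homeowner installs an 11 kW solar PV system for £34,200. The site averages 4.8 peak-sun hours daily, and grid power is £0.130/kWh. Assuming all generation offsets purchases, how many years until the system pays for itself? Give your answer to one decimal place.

13.7 years

Daily generation = 11 kW × 4.8 h = 52.8 kWh
Annual generation = 52.8 × 365 = 19272 kWh
Annual savings = 19272 × £0.130 = £2,505.36
Payback = £34,200 / £2,505.36 = 13.7 years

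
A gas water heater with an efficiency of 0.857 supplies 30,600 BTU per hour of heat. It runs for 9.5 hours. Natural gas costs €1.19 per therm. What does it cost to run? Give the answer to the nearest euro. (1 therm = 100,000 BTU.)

Heat delivered = 30,600 BTU/h × 9.5 h = 290,700 BTU
Gas input = 290,700 / 0.857 = 339,207 BTU
= 339,207 / 100,000 = 3.392 therm
Cost = 3.392 × €1.19/therm = €4.04 ≈ €4

€4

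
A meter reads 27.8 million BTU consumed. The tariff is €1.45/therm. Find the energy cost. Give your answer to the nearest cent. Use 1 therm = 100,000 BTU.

27.8 million BTU × (10 therm/million BTU) = 278 therm
Cost = 278 therm × €1.45/therm = €403.10

€403.10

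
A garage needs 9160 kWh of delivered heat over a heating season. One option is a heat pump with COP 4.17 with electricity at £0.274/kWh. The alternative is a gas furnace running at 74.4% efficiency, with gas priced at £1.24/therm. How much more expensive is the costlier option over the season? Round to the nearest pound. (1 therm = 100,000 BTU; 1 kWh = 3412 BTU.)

£81

Heat load = 9160 kWh × 3412 = 31,253,920 BTU
Gas: input = 31,253,920 / 0.744 = 42,007,957 BTU = 420.1 therm → 420.1 × £1.24 = £520.90
Heat pump: 31,253,920 BTU / 3412 = 9,160 kWh heat; / 4.17 = 2,197 kWh in → × £0.274 = £601.88
Difference = |£520.90 − £601.88| = £80.98 ≈ £81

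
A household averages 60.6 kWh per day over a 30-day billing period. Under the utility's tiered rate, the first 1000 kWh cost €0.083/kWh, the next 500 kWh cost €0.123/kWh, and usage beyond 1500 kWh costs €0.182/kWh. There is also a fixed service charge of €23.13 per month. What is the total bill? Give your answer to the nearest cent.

Usage = 60.6 kWh/day × 30 days = 1818 kWh
First 1000 kWh × €0.083 = €83.00
Next 500 kWh × €0.123 = €61.50
Remaining 318 kWh × €0.182 = €57.88
Energy charge = €202.38; + service €23.13 = €225.51

€225.51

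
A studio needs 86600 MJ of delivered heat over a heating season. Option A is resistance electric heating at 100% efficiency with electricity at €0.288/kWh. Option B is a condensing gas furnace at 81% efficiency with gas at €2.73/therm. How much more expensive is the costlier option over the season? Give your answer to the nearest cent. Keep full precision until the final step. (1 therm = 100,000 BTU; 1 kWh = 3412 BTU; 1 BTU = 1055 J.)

€4162.08

Heat load = 86600 MJ = 86,600,000,000 J / 1055 = 82,085,308 BTU
Gas: input = 82,085,308 / 0.81 = 101,339,886 BTU = 1,013 therm → 1,013 × €2.73 = €2,766.58
Electric: 82,085,308 BTU / 3412 = 24,060 kWh → × €0.288 = €6,928.65
Difference = |€2,766.58 − €6,928.65| = €4,162.08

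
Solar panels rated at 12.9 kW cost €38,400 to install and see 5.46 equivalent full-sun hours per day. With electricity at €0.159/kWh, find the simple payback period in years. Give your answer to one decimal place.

Daily generation = 12.9 kW × 5.46 h = 70.43 kWh
Annual generation = 70.43 × 365 = 25708 kWh
Annual savings = 25708 × €0.159 = €4,087.64
Payback = €38,400 / €4,087.64 = 9.39 years

9.4 years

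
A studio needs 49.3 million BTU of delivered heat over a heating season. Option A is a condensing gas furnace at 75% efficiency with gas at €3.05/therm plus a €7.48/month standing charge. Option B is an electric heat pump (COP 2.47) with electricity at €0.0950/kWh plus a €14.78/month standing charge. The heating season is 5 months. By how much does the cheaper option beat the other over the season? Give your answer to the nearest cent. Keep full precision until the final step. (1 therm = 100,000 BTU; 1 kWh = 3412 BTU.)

Heat load = 49.3 × 10⁶ BTU = 49,300,000 BTU
Gas: input = 49,300,000 / 0.75 = 65,733,333 BTU = 657.3 therm → 657.3 × €3.05 = €2,004.87; + 5 × €7.48 standing = €2,042.27
Heat pump: 49,300,000 BTU / 3412 = 14,450 kWh heat; / 2.47 = 5,850 kWh in → × €0.0950 = €555.73; + 5 × €14.78 standing = €629.63
Difference = |€2,042.27 − €629.63| = €1,412.64

€1412.64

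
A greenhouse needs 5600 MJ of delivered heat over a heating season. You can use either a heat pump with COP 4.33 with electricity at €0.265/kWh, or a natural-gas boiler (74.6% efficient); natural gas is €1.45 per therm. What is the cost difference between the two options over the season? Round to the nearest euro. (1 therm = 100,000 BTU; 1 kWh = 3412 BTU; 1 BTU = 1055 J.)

Heat load = 5600 MJ = 5,600,000,000 J / 1055 = 5,308,057 BTU
Gas: input = 5,308,057 / 0.746 = 7,115,358 BTU = 71.15 therm → 71.15 × €1.45 = €103.17
Heat pump: 5,308,057 BTU / 3412 = 1,556 kWh heat; / 4.33 = 359.3 kWh in → × €0.265 = €95.21
Difference = |€103.17 − €95.21| = €7.96 ≈ €8

€8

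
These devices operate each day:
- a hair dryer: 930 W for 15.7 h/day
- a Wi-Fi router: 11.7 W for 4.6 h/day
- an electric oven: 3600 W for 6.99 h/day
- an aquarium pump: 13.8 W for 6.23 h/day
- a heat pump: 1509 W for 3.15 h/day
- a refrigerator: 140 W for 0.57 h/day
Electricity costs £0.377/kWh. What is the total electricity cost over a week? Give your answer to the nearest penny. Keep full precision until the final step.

£118.06

hair dryer: 930 W × 15.7 h × 7 d = 102,207 Wh = 102.2 kWh
Wi-Fi router: 11.7 W × 4.6 h × 7 d = 377 Wh = 0.3767 kWh
electric oven: 3600 W × 6.99 h × 7 d = 176,148 Wh = 176.1 kWh
aquarium pump: 13.8 W × 6.23 h × 7 d = 602 Wh = 0.6018 kWh
heat pump: 1509 W × 3.15 h × 7 d = 33,273 Wh = 33.27 kWh
refrigerator: 140 W × 0.57 h × 7 d = 559 Wh = 0.5586 kWh
Total energy = 102.2 + 0.3767 + 176.1 + 0.6018 + 33.27 + 0.5586 = 313.2 kWh
Cost = 313.2 kWh × £0.377 = £118.06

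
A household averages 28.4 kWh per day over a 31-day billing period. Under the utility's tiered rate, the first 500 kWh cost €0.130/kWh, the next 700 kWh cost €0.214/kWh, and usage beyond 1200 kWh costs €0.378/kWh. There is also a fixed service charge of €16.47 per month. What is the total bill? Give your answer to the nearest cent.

€162.88

Usage = 28.4 kWh/day × 31 days = 880.4 kWh
First 500 kWh × €0.130 = €65.00
Next 380.4 kWh × €0.214 = €81.41
Remaining tier: 0 kWh (not reached)
Energy charge = €146.41; + service €16.47 = €162.88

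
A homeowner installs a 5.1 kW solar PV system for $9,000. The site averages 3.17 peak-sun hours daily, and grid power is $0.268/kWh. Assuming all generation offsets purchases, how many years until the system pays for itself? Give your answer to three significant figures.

Daily generation = 5.1 kW × 3.17 h = 16.17 kWh
Annual generation = 16.17 × 365 = 5901 kWh
Annual savings = 5901 × $0.268 = $1,581.46
Payback = $9,000 / $1,581.46 = 5.69 years

5.69 years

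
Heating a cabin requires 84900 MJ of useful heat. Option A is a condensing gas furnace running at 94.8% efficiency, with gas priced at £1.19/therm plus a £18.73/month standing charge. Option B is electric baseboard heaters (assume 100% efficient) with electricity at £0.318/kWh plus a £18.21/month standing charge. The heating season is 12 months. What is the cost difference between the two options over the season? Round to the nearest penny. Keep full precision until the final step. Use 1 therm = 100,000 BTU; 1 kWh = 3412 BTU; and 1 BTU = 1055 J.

Heat load = 84900 MJ = 84,900,000,000 J / 1055 = 80,473,934 BTU
Gas: input = 80,473,934 / 0.948 = 84,888,116 BTU = 848.9 therm → 848.9 × £1.19 = £1,010.17; + 12 × £18.73 standing = £1,234.93
Electric: 80,473,934 BTU / 3412 = 23,590 kWh → × £0.318 = £7,500.21; + 12 × £18.21 standing = £7,718.73
Difference = |£1,234.93 − £7,718.73| = £6,483.80

£6483.80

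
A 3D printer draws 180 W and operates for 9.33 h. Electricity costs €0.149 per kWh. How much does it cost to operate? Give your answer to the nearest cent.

Energy = 180 W × 9.33 h = 1,679 Wh = 1.679 kWh
Cost = 1.679 kWh × €0.149/kWh = €0.25

€0.25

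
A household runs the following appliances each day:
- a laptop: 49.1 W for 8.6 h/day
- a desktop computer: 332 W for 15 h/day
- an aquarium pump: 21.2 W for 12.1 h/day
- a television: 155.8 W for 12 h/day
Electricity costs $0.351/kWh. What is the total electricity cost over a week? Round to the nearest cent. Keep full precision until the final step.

$18.50

laptop: 49.1 W × 8.6 h × 7 d = 2,956 Wh = 2.956 kWh
desktop computer: 332 W × 15 h × 7 d = 34,860 Wh = 34.86 kWh
aquarium pump: 21.2 W × 12.1 h × 7 d = 1,796 Wh = 1.796 kWh
television: 155.8 W × 12 h × 7 d = 13,087 Wh = 13.09 kWh
Total energy = 2.956 + 34.86 + 1.796 + 13.09 = 52.7 kWh
Cost = 52.7 kWh × $0.351 = $18.50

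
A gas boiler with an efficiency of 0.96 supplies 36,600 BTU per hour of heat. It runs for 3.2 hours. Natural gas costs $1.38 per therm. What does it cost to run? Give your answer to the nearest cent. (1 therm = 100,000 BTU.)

$1.68

Heat delivered = 36,600 BTU/h × 3.2 h = 117,120 BTU
Gas input = 117,120 / 0.96 = 122,000 BTU
= 122,000 / 100,000 = 1.22 therm
Cost = 1.22 × $1.38/therm = $1.68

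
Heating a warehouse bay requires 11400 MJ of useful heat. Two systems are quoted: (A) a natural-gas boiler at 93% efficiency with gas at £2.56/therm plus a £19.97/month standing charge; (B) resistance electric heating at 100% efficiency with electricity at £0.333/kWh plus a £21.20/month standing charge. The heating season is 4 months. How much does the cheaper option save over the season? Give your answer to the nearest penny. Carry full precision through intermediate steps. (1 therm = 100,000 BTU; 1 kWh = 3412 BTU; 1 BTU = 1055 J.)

Heat load = 11400 MJ = 11,400,000,000 J / 1055 = 10,805,687 BTU
Gas: input = 10,805,687 / 0.93 = 11,619,018 BTU = 116.2 therm → 116.2 × £2.56 = £297.45; + 4 × £19.97 standing = £377.33
Electric: 10,805,687 BTU / 3412 = 3,167 kWh → × £0.333 = £1,054.60; + 4 × £21.20 standing = £1,139.40
Difference = |£377.33 − £1,139.40| = £762.07

£762.07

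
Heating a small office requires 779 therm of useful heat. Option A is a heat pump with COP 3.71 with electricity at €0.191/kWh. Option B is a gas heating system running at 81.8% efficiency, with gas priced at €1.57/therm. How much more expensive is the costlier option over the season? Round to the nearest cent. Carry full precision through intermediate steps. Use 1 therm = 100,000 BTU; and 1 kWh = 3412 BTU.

Heat load = 779 therm × 100,000 = 77,900,000 BTU
Gas: input = 77,900,000 / 0.818 = 95,232,274 BTU = 952.3 therm → 952.3 × €1.57 = €1,495.15
Heat pump: 77,900,000 BTU / 3412 = 22,830 kWh heat; / 3.71 = 6,154 kWh in → × €0.191 = €1,175.41
Difference = |€1,495.15 − €1,175.41| = €319.74

€319.74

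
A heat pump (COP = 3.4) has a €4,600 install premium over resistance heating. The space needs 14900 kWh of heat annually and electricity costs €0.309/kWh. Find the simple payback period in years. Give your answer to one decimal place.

1.4 years

Resistance: 14900 kWh × €0.309 = €4,604.10/yr
Heat pump: 14900 / 3.4 = 4382 kWh in → × €0.309 = €1,354.15/yr
Annual savings = €3,249.95
Payback = €4,600 / €3,249.95 = 1.42 years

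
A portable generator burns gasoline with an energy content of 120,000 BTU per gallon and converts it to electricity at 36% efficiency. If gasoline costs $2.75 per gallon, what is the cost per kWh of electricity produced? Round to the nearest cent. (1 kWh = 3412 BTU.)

Electrical output per gallon = 120,000 BTU × 0.36 / 3412 BTU/kWh = 12.66 kWh
Cost per kWh = $2.75 / 12.66 kWh = $0.217

$0.22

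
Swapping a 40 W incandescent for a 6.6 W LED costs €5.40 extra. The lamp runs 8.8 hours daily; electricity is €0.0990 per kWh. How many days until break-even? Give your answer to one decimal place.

Power saved = 40 − 6.6 = 33.4 W
Daily energy saved = 33.4 W × 8.8 h = 293.9 Wh = 0.29392 kWh
Daily savings = 0.29392 × €0.0990 = €0.0291
Payback = €5.40 / €0.0291 per day = 185.6 days

185.6 days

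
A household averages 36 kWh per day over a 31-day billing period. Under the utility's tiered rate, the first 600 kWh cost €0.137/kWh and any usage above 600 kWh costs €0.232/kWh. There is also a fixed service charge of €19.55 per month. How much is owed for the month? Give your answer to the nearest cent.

€221.46

Usage = 36 kWh/day × 31 days = 1116 kWh
First 600 kWh × €0.137 = €82.20
Remaining 516 kWh × €0.232 = €119.71
Energy charge = €201.91; + service €19.55 = €221.46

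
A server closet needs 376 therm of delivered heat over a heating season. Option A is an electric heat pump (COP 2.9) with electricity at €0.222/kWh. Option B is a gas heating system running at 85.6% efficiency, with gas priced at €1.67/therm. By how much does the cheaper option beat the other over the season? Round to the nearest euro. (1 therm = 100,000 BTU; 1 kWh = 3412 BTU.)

€110

Heat load = 376 therm × 100,000 = 37,600,000 BTU
Gas: input = 37,600,000 / 0.856 = 43,925,234 BTU = 439.3 therm → 439.3 × €1.67 = €733.55
Heat pump: 37,600,000 BTU / 3412 = 11,020 kWh heat; / 2.9 = 3,800 kWh in → × €0.222 = €843.59
Difference = |€733.55 − €843.59| = €110.04 ≈ €110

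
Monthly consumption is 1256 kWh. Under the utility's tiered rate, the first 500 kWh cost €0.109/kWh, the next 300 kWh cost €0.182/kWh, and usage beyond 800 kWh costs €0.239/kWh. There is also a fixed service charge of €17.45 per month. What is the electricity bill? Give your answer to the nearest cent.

€235.53

First 500 kWh × €0.109 = €54.50
Next 300 kWh × €0.182 = €54.60
Remaining 456 kWh × €0.239 = €108.98
Energy charge = €218.08; + service €17.45 = €235.53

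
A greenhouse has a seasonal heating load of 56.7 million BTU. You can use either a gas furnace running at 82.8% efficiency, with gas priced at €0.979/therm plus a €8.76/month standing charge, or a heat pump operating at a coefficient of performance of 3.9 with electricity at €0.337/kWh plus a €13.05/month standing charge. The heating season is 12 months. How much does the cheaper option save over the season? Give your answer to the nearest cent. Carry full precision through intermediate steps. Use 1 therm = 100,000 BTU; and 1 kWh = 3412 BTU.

Heat load = 56.7 × 10⁶ BTU = 56,700,000 BTU
Gas: input = 56,700,000 / 0.828 = 68,478,261 BTU = 684.8 therm → 684.8 × €0.979 = €670.40; + 12 × €8.76 standing = €775.52
Heat pump: 56,700,000 BTU / 3412 = 16,620 kWh heat; / 3.9 = 4,261 kWh in → × €0.337 = €1,435.95; + 12 × €13.05 standing = €1,592.55
Difference = |€775.52 − €1,592.55| = €817.03

€817.03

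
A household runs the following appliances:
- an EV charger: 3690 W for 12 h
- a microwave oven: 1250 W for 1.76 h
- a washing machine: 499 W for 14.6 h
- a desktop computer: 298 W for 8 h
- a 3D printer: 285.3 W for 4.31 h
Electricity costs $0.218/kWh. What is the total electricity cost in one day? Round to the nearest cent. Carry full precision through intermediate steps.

$12.51

EV charger: 3690 W × 12 h = 44,280 Wh = 44.28 kWh
microwave oven: 1250 W × 1.76 h = 2,200 Wh = 2.2 kWh
washing machine: 499 W × 14.6 h = 7,285 Wh = 7.285 kWh
desktop computer: 298 W × 8 h = 2,384 Wh = 2.384 kWh
3D printer: 285.3 W × 4.31 h = 1,230 Wh = 1.23 kWh
Total energy = 44.28 + 2.2 + 7.285 + 2.384 + 1.23 = 57.38 kWh
Cost = 57.38 kWh × $0.218 = $12.51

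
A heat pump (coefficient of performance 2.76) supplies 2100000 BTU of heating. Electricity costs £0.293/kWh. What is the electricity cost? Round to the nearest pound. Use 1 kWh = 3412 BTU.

Heat delivered = 2,100,000 BTU / 3412 = 615.5 kWh
Electrical input = 615.5 kWh / 2.76 = 223 kWh
Cost = 223 × £0.293/kWh = £65.34 ≈ £65

£65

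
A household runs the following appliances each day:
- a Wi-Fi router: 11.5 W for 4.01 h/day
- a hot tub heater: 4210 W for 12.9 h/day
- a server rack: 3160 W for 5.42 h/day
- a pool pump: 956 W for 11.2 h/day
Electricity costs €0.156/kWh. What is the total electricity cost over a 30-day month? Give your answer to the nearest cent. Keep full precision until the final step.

€384.65

Wi-Fi router: 11.5 W × 4.01 h × 30 d = 1,383 Wh = 1.383 kWh
hot tub heater: 4210 W × 12.9 h × 30 d = 1,629,270 Wh = 1,629 kWh
server rack: 3160 W × 5.42 h × 30 d = 513,816 Wh = 513.8 kWh
pool pump: 956 W × 11.2 h × 30 d = 321,216 Wh = 321.2 kWh
Total energy = 1.383 + 1,629 + 513.8 + 321.2 = 2,466 kWh
Cost = 2,466 kWh × €0.156 = €384.65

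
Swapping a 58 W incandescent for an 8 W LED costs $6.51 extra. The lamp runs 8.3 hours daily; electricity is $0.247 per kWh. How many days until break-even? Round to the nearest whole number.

Power saved = 58 − 8 = 50 W
Daily energy saved = 50 W × 8.3 h = 415 Wh = 0.415 kWh
Daily savings = 0.415 × $0.247 = $0.1025
Payback = $6.51 / $0.1025 per day = 63.51 days

64 days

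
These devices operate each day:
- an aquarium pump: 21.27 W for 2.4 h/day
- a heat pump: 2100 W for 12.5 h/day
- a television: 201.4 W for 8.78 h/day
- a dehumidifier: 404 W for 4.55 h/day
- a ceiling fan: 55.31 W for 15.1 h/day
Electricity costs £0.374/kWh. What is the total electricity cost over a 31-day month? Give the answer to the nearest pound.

£356

aquarium pump: 21.27 W × 2.4 h × 31 d = 1,582 Wh = 1.582 kWh
heat pump: 2100 W × 12.5 h × 31 d = 813,750 Wh = 813.8 kWh
television: 201.4 W × 8.78 h × 31 d = 54,817 Wh = 54.82 kWh
dehumidifier: 404 W × 4.55 h × 31 d = 56,984 Wh = 56.98 kWh
ceiling fan: 55.31 W × 15.1 h × 31 d = 25,891 Wh = 25.89 kWh
Total energy = 1.582 + 813.8 + 54.82 + 56.98 + 25.89 = 953 kWh
Cost = 953 kWh × £0.374 = £356.43 ≈ £356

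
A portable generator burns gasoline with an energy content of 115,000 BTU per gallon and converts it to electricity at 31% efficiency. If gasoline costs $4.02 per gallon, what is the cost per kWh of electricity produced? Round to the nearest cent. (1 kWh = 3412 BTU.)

Electrical output per gallon = 115,000 BTU × 0.31 / 3412 BTU/kWh = 10.45 kWh
Cost per kWh = $4.02 / 10.45 kWh = $0.385

$0.38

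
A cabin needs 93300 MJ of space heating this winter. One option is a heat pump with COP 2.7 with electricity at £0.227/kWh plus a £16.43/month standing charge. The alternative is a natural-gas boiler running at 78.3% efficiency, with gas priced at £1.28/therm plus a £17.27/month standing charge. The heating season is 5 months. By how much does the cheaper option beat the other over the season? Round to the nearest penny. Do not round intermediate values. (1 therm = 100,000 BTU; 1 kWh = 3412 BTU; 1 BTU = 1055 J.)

£729.23

Heat load = 93300 MJ = 93,300,000,000 J / 1055 = 88,436,019 BTU
Gas: input = 88,436,019 / 0.783 = 112,945,107 BTU = 1,129 therm → 1,129 × £1.28 = £1,445.70; + 5 × £17.27 standing = £1,532.05
Heat pump: 88,436,019 BTU / 3412 = 25,920 kWh heat; / 2.7 = 9,600 kWh in → × £0.227 = £2,179.13; + 5 × £16.43 standing = £2,261.28
Difference = |£1,532.05 − £2,261.28| = £729.23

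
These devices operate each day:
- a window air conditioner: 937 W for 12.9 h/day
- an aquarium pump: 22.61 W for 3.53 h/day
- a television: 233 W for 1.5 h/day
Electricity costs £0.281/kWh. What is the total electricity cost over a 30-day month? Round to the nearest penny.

window air conditioner: 937 W × 12.9 h × 30 d = 362,619 Wh = 362.6 kWh
aquarium pump: 22.61 W × 3.53 h × 30 d = 2,394 Wh = 2.394 kWh
television: 233 W × 1.5 h × 30 d = 10,485 Wh = 10.48 kWh
Total energy = 362.6 + 2.394 + 10.48 = 375.5 kWh
Cost = 375.5 kWh × £0.281 = £105.52

£105.52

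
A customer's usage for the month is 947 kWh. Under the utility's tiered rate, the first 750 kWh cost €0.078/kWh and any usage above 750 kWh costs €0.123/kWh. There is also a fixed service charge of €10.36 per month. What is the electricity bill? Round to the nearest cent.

€93.09

First 750 kWh × €0.078 = €58.50
Remaining 197 kWh × €0.123 = €24.23
Energy charge = €82.73; + service €10.36 = €93.09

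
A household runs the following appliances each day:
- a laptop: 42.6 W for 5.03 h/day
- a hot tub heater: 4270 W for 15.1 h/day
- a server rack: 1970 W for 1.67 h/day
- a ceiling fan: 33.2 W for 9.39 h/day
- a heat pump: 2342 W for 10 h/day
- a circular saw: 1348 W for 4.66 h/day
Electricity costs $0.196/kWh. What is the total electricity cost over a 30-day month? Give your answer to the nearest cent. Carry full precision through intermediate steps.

$576.21

laptop: 42.6 W × 5.03 h × 30 d = 6,428 Wh = 6.428 kWh
hot tub heater: 4270 W × 15.1 h × 30 d = 1,934,310 Wh = 1,934 kWh
server rack: 1970 W × 1.67 h × 30 d = 98,697 Wh = 98.7 kWh
ceiling fan: 33.2 W × 9.39 h × 30 d = 9,352 Wh = 9.352 kWh
heat pump: 2342 W × 10 h × 30 d = 702,600 Wh = 702.6 kWh
circular saw: 1348 W × 4.66 h × 30 d = 188,450 Wh = 188.5 kWh
Total energy = 6.428 + 1,934 + 98.7 + 9.352 + 702.6 + 188.5 = 2,940 kWh
Cost = 2,940 kWh × $0.196 = $576.21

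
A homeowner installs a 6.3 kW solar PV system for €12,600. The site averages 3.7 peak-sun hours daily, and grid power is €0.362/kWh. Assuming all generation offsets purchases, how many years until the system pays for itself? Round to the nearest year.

4 years

Daily generation = 6.3 kW × 3.7 h = 23.31 kWh
Annual generation = 23.31 × 365 = 8508.1 kWh
Annual savings = 8508.1 × €0.362 = €3,079.95
Payback = €12,600 / €3,079.95 = 4.09 years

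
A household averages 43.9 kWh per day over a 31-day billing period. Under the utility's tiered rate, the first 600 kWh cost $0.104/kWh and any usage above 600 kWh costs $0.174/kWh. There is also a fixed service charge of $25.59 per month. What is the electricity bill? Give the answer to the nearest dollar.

$220

Usage = 43.9 kWh/day × 31 days = 1360.9 kWh
First 600 kWh × $0.104 = $62.40
Remaining 760.9 kWh × $0.174 = $132.40
Energy charge = $194.80; + service $25.59 = $220.39 ≈ $220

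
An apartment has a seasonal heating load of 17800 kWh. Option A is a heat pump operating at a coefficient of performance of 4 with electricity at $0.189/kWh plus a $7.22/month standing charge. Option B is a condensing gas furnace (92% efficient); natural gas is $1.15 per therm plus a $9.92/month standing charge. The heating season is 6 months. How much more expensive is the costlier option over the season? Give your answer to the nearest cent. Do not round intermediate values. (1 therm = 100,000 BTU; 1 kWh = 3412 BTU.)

Heat load = 17800 kWh × 3412 = 60,733,600 BTU
Gas: input = 60,733,600 / 0.92 = 66,014,783 BTU = 660.1 therm → 660.1 × $1.15 = $759.17; + 6 × $9.92 standing = $818.69
Heat pump: 60,733,600 BTU / 3412 = 17,800 kWh heat; / 4 = 4,450 kWh in → × $0.189 = $841.05; + 6 × $7.22 standing = $884.37
Difference = |$818.69 − $884.37| = $65.68

$65.68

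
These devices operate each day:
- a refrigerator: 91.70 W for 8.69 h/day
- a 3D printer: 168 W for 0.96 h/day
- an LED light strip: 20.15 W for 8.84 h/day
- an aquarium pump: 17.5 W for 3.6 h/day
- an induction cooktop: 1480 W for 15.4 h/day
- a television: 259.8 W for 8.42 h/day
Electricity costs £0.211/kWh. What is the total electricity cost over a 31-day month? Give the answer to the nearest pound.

£171

refrigerator: 91.70 W × 8.69 h × 31 d = 24,703 Wh = 24.7 kWh
3D printer: 168 W × 0.96 h × 31 d = 5,000 Wh = 5 kWh
LED light strip: 20.15 W × 8.84 h × 31 d = 5,522 Wh = 5.522 kWh
aquarium pump: 17.5 W × 3.6 h × 31 d = 1,953 Wh = 1.953 kWh
induction cooktop: 1480 W × 15.4 h × 31 d = 706,552 Wh = 706.6 kWh
television: 259.8 W × 8.42 h × 31 d = 67,813 Wh = 67.81 kWh
Total energy = 24.7 + 5 + 5.522 + 1.953 + 706.6 + 67.81 = 811.5 kWh
Cost = 811.5 kWh × £0.211 = £171.24 ≈ £171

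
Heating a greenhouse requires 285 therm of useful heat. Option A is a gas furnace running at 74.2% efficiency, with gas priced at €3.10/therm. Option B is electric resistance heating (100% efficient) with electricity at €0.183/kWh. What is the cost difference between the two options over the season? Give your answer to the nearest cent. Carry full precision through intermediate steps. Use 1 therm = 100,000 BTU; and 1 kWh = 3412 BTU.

Heat load = 285 therm × 100,000 = 28,500,000 BTU
Gas: input = 28,500,000 / 0.742 = 38,409,704 BTU = 384.1 therm → 384.1 × €3.10 = €1,190.70
Electric: 28,500,000 BTU / 3412 = 8,353 kWh → × €0.183 = €1,528.58
Difference = |€1,190.70 − €1,528.58| = €337.87

€337.87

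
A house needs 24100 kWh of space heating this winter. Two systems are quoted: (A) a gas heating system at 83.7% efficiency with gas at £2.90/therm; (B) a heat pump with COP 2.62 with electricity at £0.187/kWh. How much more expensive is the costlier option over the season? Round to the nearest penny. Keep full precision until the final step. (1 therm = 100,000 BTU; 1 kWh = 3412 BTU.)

£1128.93

Heat load = 24100 kWh × 3412 = 82,229,200 BTU
Gas: input = 82,229,200 / 0.837 = 98,242,772 BTU = 982.4 therm → 982.4 × £2.90 = £2,849.04
Heat pump: 82,229,200 BTU / 3412 = 24,100 kWh heat; / 2.62 = 9,198 kWh in → × £0.187 = £1,720.11
Difference = |£2,849.04 − £1,720.11| = £1,128.93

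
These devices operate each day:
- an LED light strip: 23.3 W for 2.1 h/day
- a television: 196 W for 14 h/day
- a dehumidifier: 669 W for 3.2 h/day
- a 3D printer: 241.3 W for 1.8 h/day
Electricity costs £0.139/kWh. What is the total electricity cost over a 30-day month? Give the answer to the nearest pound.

£22

LED light strip: 23.3 W × 2.1 h × 30 d = 1,468 Wh = 1.468 kWh
television: 196 W × 14 h × 30 d = 82,320 Wh = 82.32 kWh
dehumidifier: 669 W × 3.2 h × 30 d = 64,224 Wh = 64.22 kWh
3D printer: 241.3 W × 1.8 h × 30 d = 13,030 Wh = 13.03 kWh
Total energy = 1.468 + 82.32 + 64.22 + 13.03 = 161 kWh
Cost = 161 kWh × £0.139 = £22.38 ≈ £22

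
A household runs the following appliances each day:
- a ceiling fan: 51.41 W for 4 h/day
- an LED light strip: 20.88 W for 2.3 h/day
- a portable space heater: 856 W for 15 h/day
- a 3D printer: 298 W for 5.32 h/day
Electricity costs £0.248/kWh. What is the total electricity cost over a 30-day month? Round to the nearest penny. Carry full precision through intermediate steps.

£109.21

ceiling fan: 51.41 W × 4 h × 30 d = 6,169 Wh = 6.169 kWh
LED light strip: 20.88 W × 2.3 h × 30 d = 1,441 Wh = 1.441 kWh
portable space heater: 856 W × 15 h × 30 d = 385,200 Wh = 385.2 kWh
3D printer: 298 W × 5.32 h × 30 d = 47,561 Wh = 47.56 kWh
Total energy = 6.169 + 1.441 + 385.2 + 47.56 = 440.4 kWh
Cost = 440.4 kWh × £0.248 = £109.21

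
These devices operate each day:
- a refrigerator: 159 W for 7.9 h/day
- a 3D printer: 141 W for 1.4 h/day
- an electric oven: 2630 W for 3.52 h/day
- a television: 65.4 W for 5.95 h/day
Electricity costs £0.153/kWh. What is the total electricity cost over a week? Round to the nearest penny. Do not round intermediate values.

refrigerator: 159 W × 7.9 h × 7 d = 8,793 Wh = 8.793 kWh
3D printer: 141 W × 1.4 h × 7 d = 1,382 Wh = 1.382 kWh
electric oven: 2630 W × 3.52 h × 7 d = 64,803 Wh = 64.8 kWh
television: 65.4 W × 5.95 h × 7 d = 2,724 Wh = 2.724 kWh
Total energy = 8.793 + 1.382 + 64.8 + 2.724 = 77.7 kWh
Cost = 77.7 kWh × £0.153 = £11.89

£11.89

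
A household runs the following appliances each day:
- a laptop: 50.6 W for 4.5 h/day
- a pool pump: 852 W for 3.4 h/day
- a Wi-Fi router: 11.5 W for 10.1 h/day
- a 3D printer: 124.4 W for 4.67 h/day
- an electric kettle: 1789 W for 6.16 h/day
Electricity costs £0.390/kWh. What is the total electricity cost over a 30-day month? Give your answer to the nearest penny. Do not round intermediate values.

laptop: 50.6 W × 4.5 h × 30 d = 6,831 Wh = 6.831 kWh
pool pump: 852 W × 3.4 h × 30 d = 86,904 Wh = 86.9 kWh
Wi-Fi router: 11.5 W × 10.1 h × 30 d = 3,484 Wh = 3.484 kWh
3D printer: 124.4 W × 4.67 h × 30 d = 17,428 Wh = 17.43 kWh
electric kettle: 1789 W × 6.16 h × 30 d = 330,607 Wh = 330.6 kWh
Total energy = 6.831 + 86.9 + 3.484 + 17.43 + 330.6 = 445.3 kWh
Cost = 445.3 kWh × £0.390 = £173.65

£173.65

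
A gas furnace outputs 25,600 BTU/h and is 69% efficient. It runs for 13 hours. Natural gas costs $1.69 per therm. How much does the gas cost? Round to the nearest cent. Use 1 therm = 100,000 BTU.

$8.15

Heat delivered = 25,600 BTU/h × 13 h = 332,800 BTU
Gas input = 332,800 / 0.69 = 482,319 BTU
= 482,319 / 100,000 = 4.823 therm
Cost = 4.823 × $1.69/therm = $8.15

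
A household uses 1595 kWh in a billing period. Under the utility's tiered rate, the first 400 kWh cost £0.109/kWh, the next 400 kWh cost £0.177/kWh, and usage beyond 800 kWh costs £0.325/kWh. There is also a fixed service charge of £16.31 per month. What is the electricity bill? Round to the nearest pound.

£389

First 400 kWh × £0.109 = £43.60
Next 400 kWh × £0.177 = £70.80
Remaining 795 kWh × £0.325 = £258.38
Energy charge = £372.77; + service £16.31 = £389.08 ≈ £389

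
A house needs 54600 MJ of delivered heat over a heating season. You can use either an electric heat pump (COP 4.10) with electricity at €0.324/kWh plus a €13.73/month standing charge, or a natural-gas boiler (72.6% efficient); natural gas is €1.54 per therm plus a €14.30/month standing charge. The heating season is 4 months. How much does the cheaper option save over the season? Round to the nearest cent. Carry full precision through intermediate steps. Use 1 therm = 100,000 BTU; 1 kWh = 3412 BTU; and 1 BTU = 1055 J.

Heat load = 54600 MJ = 54,600,000,000 J / 1055 = 51,753,555 BTU
Gas: input = 51,753,555 / 0.726 = 71,285,888 BTU = 712.9 therm → 712.9 × €1.54 = €1,097.80; + 4 × €14.30 standing = €1,155.00
Heat pump: 51,753,555 BTU / 3412 = 15,170 kWh heat; / 4.10 = 3,700 kWh in → × €0.324 = €1,198.65; + 4 × €13.73 standing = €1,253.57
Difference = |€1,155.00 − €1,253.57| = €98.57

€98.57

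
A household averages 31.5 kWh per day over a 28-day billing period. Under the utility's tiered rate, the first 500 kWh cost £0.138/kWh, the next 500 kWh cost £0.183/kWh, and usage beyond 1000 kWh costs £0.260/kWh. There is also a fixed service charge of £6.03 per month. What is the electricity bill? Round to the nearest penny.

£144.94

Usage = 31.5 kWh/day × 28 days = 882 kWh
First 500 kWh × £0.138 = £69.00
Next 382 kWh × £0.183 = £69.91
Remaining tier: 0 kWh (not reached)
Energy charge = £138.91; + service £6.03 = £144.94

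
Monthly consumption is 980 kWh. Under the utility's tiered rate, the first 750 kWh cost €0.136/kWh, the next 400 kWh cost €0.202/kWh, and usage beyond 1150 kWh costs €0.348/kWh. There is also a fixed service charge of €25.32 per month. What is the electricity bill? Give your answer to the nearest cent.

€173.78

First 750 kWh × €0.136 = €102.00
Next 230 kWh × €0.202 = €46.46
Remaining tier: 0 kWh (not reached)
Energy charge = €148.46; + service €25.32 = €173.78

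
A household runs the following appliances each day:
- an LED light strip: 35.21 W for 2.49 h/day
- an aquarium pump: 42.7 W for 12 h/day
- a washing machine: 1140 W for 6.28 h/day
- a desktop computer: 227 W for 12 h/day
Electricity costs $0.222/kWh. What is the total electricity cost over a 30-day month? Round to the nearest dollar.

$70

LED light strip: 35.21 W × 2.49 h × 30 d = 2,630 Wh = 2.63 kWh
aquarium pump: 42.7 W × 12 h × 30 d = 15,372 Wh = 15.37 kWh
washing machine: 1140 W × 6.28 h × 30 d = 214,776 Wh = 214.8 kWh
desktop computer: 227 W × 12 h × 30 d = 81,720 Wh = 81.72 kWh
Total energy = 2.63 + 15.37 + 214.8 + 81.72 = 314.5 kWh
Cost = 314.5 kWh × $0.222 = $69.82 ≈ $70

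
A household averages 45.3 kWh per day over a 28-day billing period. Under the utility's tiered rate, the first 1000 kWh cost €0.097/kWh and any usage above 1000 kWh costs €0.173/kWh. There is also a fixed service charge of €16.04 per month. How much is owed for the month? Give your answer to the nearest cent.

€159.47

Usage = 45.3 kWh/day × 28 days = 1268.4 kWh
First 1000 kWh × €0.097 = €97.00
Remaining 268.4 kWh × €0.173 = €46.43
Energy charge = €143.43; + service €16.04 = €159.47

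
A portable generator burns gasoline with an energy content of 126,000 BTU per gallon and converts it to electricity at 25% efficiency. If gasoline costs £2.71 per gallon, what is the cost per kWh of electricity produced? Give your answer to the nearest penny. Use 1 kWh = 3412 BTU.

£0.29

Electrical output per gallon = 126,000 BTU × 0.25 / 3412 BTU/kWh = 9.232 kWh
Cost per kWh = £2.71 / 9.232 kWh = £0.294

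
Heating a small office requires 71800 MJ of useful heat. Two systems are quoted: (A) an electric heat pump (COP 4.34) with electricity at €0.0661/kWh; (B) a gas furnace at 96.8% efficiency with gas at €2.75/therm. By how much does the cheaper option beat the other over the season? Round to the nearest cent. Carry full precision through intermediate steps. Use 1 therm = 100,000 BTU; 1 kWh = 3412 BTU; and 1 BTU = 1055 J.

Heat load = 71800 MJ = 71,800,000,000 J / 1055 = 68,056,872 BTU
Gas: input = 68,056,872 / 0.968 = 70,306,686 BTU = 703.1 therm → 703.1 × €2.75 = €1,933.43
Heat pump: 68,056,872 BTU / 3412 = 19,950 kWh heat; / 4.34 = 4,596 kWh in → × €0.0661 = €303.79
Difference = |€1,933.43 − €303.79| = €1,629.64

€1629.64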